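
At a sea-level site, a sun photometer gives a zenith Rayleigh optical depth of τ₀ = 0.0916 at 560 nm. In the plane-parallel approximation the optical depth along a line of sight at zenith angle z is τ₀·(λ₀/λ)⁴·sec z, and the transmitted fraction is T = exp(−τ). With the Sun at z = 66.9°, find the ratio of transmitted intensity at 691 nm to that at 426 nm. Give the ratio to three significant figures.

1.82

Airmass: sec 66.9° = 2.5488.
τ(691 nm) = 0.0916 × (560/691)⁴ × 2.5488 = 0.0916 × 0.4314 × 2.5488 = 0.1007.
τ(426 nm) = 0.0916 × (560/426)⁴ × 2.5488 = 0.0916 × 2.9862 × 2.5488 = 0.6972.
T(691)/T(426) = exp(τ_B − τ_A) = exp(0.5965) = 1.8157.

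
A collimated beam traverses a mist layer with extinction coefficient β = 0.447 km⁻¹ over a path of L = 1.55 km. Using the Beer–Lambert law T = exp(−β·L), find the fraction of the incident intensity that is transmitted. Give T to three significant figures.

τ = β·L = 0.447 × 1.55 = 0.6929.
T = exp(−0.6929) = 0.5001.

0.500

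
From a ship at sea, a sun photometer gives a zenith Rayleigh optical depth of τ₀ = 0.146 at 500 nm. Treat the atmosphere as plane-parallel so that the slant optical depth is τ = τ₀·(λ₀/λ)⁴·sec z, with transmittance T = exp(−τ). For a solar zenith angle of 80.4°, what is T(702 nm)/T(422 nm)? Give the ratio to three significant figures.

4.48

Airmass: sec 80.4° = 5.9963.
τ(702 nm) = 0.146 × (500/702)⁴ × 5.9963 = 0.146 × 0.2574 × 5.9963 = 0.2253.
τ(422 nm) = 0.146 × (500/422)⁴ × 5.9963 = 0.146 × 1.9707 × 5.9963 = 1.7253.
T(702)/T(422) = exp(τ_B − τ_A) = exp(1.5000) = 4.4817.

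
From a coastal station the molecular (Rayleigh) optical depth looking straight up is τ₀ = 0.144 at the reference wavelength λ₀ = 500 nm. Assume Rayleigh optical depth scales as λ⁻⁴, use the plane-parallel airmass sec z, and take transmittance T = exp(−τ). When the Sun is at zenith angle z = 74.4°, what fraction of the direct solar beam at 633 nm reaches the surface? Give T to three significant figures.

sec 74.4° = 3.7186.
τ = 0.144 × (500/633)⁴ × 3.7186 = 0.144 × 0.3893 × 3.7186 = 0.2085.
T = exp(−0.2085) = 0.8118.

0.812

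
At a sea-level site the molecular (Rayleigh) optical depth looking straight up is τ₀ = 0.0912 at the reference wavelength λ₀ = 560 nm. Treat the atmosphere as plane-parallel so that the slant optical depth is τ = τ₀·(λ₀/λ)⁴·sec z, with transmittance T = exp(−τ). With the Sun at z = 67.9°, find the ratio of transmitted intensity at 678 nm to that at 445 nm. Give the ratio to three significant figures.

Airmass: sec 67.9° = 2.6580.
τ(678 nm) = 0.0912 × (560/678)⁴ × 2.6580 = 0.0912 × 0.4654 × 2.6580 = 0.1128.
τ(445 nm) = 0.0912 × (560/445)⁴ × 2.6580 = 0.0912 × 2.5079 × 2.6580 = 0.6079.
T(678)/T(445) = exp(τ_B − τ_A) = exp(0.4951) = 1.6407.

1.64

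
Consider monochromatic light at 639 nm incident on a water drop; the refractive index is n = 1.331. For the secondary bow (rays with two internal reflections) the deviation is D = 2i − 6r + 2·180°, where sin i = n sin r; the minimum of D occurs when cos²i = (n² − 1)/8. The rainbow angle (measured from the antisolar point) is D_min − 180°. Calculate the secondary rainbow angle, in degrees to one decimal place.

cos²i = (1.77156 − 1)/8 = 0.09645; i = arccos(0.31056) = 71.907°.
sin r = sin 71.907°/1.331 = 0.71417; r = 45.575°.
D_min = 2·71.907° − 6·45.575° + 360° = 230.365°.
Rainbow angle = D_min − 180° = 50.365°.

50.4°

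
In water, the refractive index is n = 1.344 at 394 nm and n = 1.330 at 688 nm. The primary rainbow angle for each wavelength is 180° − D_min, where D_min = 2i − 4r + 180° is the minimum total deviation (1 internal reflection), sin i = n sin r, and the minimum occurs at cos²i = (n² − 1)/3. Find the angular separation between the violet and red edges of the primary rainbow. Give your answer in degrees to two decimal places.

At 394 nm (n = 1.344): cos²i = 0.26878 → i = 58.772°, r = 39.512°, D_min = 139.495°, rainbow angle = 40.505°.
At 688 nm (n = 1.330): cos²i = 0.25630 → i = 59.585°, r = 40.422°, D_min = 137.484°, rainbow angle = 42.516°.
Angular width = |40.505° − 42.516°| = 2.011°.

2.01°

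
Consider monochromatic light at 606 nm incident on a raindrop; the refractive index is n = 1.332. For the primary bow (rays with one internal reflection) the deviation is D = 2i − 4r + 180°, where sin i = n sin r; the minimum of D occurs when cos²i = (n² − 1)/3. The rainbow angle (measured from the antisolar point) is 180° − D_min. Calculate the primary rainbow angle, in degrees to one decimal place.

cos²i = (1.77422 − 1)/3 = 0.25807; i = arccos(0.50801) = 59.469°.
sin r = sin 59.469°/1.332 = 0.64666; r = 40.290°.
D_min = 2·59.469° − 4·40.290° + 180° = 137.776°.
Rainbow angle = 180° − D_min = 42.224°.

42.2°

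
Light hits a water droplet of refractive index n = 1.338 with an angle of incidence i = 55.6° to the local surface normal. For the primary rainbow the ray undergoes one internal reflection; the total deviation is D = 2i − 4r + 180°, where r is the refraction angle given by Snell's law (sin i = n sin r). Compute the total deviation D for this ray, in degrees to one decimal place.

138.9°

sin r = sin 55.6° / 1.338 = 0.8251/1.338 = 0.6167; r = 38.07°.
D = 2·55.6° − 4·38.07° + 180° = 111.20° − 152.30° + 180° = 138.90°.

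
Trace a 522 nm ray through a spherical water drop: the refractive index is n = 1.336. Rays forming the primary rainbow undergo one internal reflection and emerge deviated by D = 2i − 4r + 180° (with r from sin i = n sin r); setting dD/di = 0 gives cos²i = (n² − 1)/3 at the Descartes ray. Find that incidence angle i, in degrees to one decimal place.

cos²i = (1.336² − 1)/3 = (1.78490 − 1)/3 = 0.26163.
cos i = 0.51150, so i = 59.236°.

59.2°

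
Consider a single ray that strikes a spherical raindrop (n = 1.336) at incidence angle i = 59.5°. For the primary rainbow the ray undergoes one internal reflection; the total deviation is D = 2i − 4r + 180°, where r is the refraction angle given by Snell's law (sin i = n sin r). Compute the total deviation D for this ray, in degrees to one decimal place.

sin r = sin 59.5° / 1.336 = 0.8616/1.336 = 0.6449; r = 40.16°.
D = 2·59.5° − 4·40.16° + 180° = 119.00° − 160.64° + 180° = 138.36°.

138.4°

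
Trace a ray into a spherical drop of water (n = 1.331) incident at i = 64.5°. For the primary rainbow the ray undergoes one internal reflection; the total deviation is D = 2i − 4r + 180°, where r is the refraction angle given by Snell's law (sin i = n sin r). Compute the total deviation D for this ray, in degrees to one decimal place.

sin r = sin 64.5° / 1.331 = 0.9026/1.331 = 0.6781; r = 42.70°.
D = 2·64.5° − 4·42.70° + 180° = 129.00° − 170.79° + 180° = 138.21°.

138.2°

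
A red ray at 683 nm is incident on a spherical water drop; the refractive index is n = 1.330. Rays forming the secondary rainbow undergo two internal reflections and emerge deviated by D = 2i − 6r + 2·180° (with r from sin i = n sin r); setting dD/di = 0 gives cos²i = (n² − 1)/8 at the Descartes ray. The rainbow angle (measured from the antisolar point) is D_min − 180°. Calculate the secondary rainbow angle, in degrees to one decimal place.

50.1°

cos²i = (1.76890 − 1)/8 = 0.09611; i = arccos(0.31002) = 71.940°.
sin r = sin 71.940°/1.330 = 0.71483; r = 45.630°.
D_min = 2·71.940° − 6·45.630° + 360° = 230.101°.
Rainbow angle = D_min − 180° = 50.101°.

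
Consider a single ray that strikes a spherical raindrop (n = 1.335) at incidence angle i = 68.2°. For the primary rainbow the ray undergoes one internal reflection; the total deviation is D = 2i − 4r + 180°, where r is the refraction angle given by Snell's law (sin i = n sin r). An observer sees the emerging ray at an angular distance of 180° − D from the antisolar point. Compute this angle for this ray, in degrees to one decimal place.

sin r = sin 68.2° / 1.335 = 0.9285/1.335 = 0.6955; r = 44.07°.
D = 2·68.2° − 4·44.07° + 180° = 136.40° − 176.27° + 180° = 140.13°.
Angle from antisolar point = 180° − D = 39.87°.

39.9°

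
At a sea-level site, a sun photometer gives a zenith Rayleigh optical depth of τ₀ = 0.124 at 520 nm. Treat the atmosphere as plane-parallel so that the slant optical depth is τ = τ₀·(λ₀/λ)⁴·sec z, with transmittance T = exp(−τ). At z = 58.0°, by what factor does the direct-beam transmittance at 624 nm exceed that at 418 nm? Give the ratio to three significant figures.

1.56

Airmass: sec 58.0° = 1.8871.
τ(624 nm) = 0.124 × (520/624)⁴ × 1.8871 = 0.124 × 0.4823 × 1.8871 = 0.1128.
τ(418 nm) = 0.124 × (520/418)⁴ × 1.8871 = 0.124 × 2.3950 × 1.8871 = 0.5604.
T(624)/T(418) = exp(τ_B − τ_A) = exp(0.4476) = 1.5645.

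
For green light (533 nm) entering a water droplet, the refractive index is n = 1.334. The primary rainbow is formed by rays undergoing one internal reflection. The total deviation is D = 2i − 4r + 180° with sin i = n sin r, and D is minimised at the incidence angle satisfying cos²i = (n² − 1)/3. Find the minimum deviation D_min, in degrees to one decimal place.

138.1°

cos²i = (1.77956 − 1)/3 = 0.25985; i = arccos(0.50976) = 59.352°.
sin r = sin 59.352°/1.334 = 0.64492; r = 40.159°.
D_min = 2·59.352° − 4·40.159° + 180° = 138.067°.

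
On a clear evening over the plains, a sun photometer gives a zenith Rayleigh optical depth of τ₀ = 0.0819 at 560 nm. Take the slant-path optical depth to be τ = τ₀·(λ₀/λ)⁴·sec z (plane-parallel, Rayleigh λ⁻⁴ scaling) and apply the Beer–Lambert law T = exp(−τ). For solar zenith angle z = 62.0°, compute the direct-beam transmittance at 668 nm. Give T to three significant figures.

sec 62.0° = 2.1301.
τ = 0.0819 × (560/668)⁴ × 2.1301 = 0.0819 × 0.4939 × 2.1301 = 0.0862.
T = exp(−0.0862) = 0.9174.

0.917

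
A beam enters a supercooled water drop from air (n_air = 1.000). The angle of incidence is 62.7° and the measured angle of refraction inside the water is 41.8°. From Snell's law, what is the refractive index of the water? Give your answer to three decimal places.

n = sin θ_i / sin θ_r = sin 62.7° / sin 41.8° = 0.8886 / 0.6665 = 1.3332.

1.333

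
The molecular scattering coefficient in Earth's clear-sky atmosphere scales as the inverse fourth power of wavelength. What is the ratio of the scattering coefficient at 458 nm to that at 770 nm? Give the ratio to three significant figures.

7.99

Rayleigh scattering ∝ λ⁻⁴, so the ratio of coefficients is the inverse fourth power of the wavelength ratio.
σ(458)/σ(770) = (770/458)⁴ = (1.6812)⁴ = 7.989.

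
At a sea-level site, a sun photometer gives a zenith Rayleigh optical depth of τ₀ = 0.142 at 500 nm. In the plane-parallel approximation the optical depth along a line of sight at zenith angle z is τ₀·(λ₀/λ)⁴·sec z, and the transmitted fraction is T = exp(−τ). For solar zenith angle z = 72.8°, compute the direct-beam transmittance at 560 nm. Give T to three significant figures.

0.737

sec 72.8° = 3.3817.
τ = 0.142 × (500/560)⁴ × 3.3817 = 0.142 × 0.6355 × 3.3817 = 0.3052.
T = exp(−0.3052) = 0.7370.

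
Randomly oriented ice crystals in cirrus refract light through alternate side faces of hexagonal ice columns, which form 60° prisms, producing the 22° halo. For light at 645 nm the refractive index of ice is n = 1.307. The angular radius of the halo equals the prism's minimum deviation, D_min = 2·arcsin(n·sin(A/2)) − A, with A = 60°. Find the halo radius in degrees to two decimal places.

n·sin(A/2) = 1.307 × sin 30° = 1.307 × 0.5000 = 0.6535.
D_min = 2·arcsin(0.6535) − 60° = 2 × 40.806° − 60° = 21.612°.

21.61°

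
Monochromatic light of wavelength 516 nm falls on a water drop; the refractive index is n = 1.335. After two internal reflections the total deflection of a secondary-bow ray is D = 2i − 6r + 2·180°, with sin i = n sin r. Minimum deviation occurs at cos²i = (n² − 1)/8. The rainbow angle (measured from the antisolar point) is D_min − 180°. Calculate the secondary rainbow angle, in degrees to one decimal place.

51.4°

cos²i = (1.78222 − 1)/8 = 0.09778; i = arccos(0.31269) = 71.778°.
sin r = sin 71.778°/1.335 = 0.71150; r = 45.357°.
D_min = 2·71.778° − 6·45.357° + 360° = 231.414°.
Rainbow angle = D_min − 180° = 51.414°.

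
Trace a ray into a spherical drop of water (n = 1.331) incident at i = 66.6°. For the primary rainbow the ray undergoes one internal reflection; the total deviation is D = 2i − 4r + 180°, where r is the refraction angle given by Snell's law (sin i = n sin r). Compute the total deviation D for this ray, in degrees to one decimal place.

138.8°

sin r = sin 66.6° / 1.331 = 0.9178/1.331 = 0.6895; r = 43.59°.
D = 2·66.6° − 4·43.59° + 180° = 133.20° − 174.37° + 180° = 138.83°.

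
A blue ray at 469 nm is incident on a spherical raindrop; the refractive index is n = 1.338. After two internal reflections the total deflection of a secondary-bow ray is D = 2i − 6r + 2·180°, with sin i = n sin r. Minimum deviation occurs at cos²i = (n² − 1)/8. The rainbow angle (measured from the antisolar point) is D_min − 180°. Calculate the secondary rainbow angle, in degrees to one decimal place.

cos²i = (1.79024 − 1)/8 = 0.09878; i = arccos(0.31429) = 71.682°.
sin r = sin 71.682°/1.338 = 0.70951; r = 45.195°.
D_min = 2·71.682° − 6·45.195° + 360° = 232.193°.
Rainbow angle = D_min − 180° = 52.193°.

52.2°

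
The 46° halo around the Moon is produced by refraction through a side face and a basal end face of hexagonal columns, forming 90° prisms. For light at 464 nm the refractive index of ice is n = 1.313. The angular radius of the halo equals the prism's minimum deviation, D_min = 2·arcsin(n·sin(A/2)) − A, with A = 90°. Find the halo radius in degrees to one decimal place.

n·sin(A/2) = 1.313 × sin 45° = 1.313 × 0.7071 = 0.9284.
D_min = 2·arcsin(0.9284) − 90° = 2 × 68.192° − 90° = 46.383°.

46.4°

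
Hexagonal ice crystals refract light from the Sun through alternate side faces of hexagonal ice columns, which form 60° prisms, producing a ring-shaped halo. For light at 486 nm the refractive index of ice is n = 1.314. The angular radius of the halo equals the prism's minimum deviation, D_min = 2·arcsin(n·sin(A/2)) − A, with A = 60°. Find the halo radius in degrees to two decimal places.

n·sin(A/2) = 1.314 × sin 30° = 1.314 × 0.5000 = 0.6570.
D_min = 2·arcsin(0.6570) − 60° = 2 × 41.071° − 60° = 22.143°.

22.14°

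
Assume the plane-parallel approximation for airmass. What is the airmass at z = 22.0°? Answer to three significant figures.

1.08

X = sec z = 1/cos 22.0° = 1/0.9272 = 1.0785.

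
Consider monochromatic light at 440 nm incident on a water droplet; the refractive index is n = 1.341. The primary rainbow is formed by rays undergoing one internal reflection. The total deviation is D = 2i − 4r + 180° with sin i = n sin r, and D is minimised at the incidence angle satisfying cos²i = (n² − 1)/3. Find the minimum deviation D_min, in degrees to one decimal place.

139.1°

cos²i = (1.79828 − 1)/3 = 0.26609; i = arccos(0.51584) = 58.946°.
sin r = sin 58.946°/1.341 = 0.63884; r = 39.705°.
D_min = 2·58.946° − 4·39.705° + 180° = 139.071°.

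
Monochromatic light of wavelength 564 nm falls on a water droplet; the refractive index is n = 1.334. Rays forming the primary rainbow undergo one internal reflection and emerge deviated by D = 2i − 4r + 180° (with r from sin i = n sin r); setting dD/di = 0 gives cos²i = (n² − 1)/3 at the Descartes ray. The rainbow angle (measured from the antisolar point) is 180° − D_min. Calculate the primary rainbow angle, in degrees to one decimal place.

41.9°

cos²i = (1.77956 − 1)/3 = 0.25985; i = arccos(0.50976) = 59.352°.
sin r = sin 59.352°/1.334 = 0.64492; r = 40.159°.
D_min = 2·59.352° − 4·40.159° + 180° = 138.067°.
Rainbow angle = 180° − D_min = 41.933°.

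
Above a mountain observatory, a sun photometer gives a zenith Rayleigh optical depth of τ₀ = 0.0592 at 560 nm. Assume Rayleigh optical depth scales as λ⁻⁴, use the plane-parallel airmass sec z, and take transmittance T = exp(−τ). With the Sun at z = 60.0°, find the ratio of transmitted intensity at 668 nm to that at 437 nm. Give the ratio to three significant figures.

1.30

Airmass: sec 60.0° = 2.0000.
τ(668 nm) = 0.0592 × (560/668)⁴ × 2.0000 = 0.0592 × 0.4939 × 2.0000 = 0.0585.
τ(437 nm) = 0.0592 × (560/437)⁴ × 2.0000 = 0.0592 × 2.6967 × 2.0000 = 0.3193.
T(668)/T(437) = exp(τ_B − τ_A) = exp(0.2608) = 1.2980.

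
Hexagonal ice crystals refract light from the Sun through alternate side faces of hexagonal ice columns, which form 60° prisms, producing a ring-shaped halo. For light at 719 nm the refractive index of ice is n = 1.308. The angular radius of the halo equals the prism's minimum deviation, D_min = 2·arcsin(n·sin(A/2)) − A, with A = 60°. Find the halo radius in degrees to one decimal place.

21.7°

n·sin(A/2) = 1.308 × sin 30° = 1.308 × 0.5000 = 0.6540.
D_min = 2·arcsin(0.6540) − 60° = 2 × 40.844° − 60° = 21.688°.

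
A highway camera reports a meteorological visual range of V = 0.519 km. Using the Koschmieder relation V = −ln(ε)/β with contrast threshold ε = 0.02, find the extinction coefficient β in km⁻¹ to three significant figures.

β = −ln(0.02) / V = 3.912 / 0.519 = 7.5376 km⁻¹.

7.54 km⁻¹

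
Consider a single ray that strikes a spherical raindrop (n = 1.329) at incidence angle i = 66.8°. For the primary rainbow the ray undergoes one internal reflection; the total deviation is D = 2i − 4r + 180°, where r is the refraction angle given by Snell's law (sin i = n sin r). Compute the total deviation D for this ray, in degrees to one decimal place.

sin r = sin 66.8° / 1.329 = 0.9191/1.329 = 0.6916; r = 43.76°.
D = 2·66.8° − 4·43.76° + 180° = 133.60° − 175.03° + 180° = 138.57°.

138.6°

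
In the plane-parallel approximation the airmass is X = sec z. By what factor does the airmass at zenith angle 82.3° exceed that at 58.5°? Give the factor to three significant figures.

3.90

X(82.3°)/X(58.5°) = sec 82.3° / sec 58.5° = cos 58.5° / cos 82.3° = 0.5225/0.1340 = 3.8996.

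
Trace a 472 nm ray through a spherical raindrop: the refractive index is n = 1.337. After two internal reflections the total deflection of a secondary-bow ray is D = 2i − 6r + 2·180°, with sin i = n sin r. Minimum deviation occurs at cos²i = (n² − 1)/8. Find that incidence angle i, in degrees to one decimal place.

cos²i = (1.337² − 1)/8 = (1.78757 − 1)/8 = 0.09845.
cos i = 0.31376, so i = 71.714°.

71.7°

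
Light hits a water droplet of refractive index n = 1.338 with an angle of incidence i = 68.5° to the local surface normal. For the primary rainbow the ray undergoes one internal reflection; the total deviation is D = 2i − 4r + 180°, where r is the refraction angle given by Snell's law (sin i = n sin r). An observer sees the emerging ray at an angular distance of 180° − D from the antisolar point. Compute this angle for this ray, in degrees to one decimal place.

sin r = sin 68.5° / 1.338 = 0.9304/1.338 = 0.6954; r = 44.06°.
D = 2·68.5° − 4·44.06° + 180° = 137.00° − 176.23° + 180° = 140.77°.
Angle from antisolar point = 180° − D = 39.23°.

39.2°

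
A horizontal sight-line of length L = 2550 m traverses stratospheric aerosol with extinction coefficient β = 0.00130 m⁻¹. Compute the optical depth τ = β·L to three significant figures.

τ = β·L = 0.00130 × 2550 = 3.3150.

3.31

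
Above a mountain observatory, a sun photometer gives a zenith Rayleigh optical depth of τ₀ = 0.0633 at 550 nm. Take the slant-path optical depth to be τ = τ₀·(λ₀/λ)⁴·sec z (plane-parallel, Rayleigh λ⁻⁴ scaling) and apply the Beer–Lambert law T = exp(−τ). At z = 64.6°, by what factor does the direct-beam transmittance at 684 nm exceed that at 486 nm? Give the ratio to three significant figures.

Airmass: sec 64.6° = 2.3314.
τ(684 nm) = 0.0633 × (550/684)⁴ × 2.3314 = 0.0633 × 0.4180 × 2.3314 = 0.0617.
τ(486 nm) = 0.0633 × (550/486)⁴ × 2.3314 = 0.0633 × 1.6402 × 2.3314 = 0.2421.
T(684)/T(486) = exp(τ_B − τ_A) = exp(0.1804) = 1.1977.

1.20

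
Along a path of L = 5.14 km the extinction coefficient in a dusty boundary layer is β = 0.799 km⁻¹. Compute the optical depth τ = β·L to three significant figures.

τ = β·L = 0.799 × 5.14 = 4.1069.

4.11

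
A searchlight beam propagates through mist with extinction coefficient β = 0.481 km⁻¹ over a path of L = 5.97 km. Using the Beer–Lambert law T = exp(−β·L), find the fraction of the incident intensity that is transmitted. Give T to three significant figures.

τ = β·L = 0.481 × 5.97 = 2.8716.
T = exp(−2.8716) = 0.0566.

0.0566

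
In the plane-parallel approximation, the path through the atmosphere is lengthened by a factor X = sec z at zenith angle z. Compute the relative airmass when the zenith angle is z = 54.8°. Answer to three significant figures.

X = sec z = 1/cos 54.8° = 1/0.5764 = 1.7348.

1.73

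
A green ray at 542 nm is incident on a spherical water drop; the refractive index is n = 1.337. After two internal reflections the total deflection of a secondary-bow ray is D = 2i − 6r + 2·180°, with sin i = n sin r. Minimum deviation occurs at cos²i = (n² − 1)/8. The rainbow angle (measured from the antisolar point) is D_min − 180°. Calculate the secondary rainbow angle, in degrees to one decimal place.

cos²i = (1.78757 − 1)/8 = 0.09845; i = arccos(0.31376) = 71.714°.
sin r = sin 71.714°/1.337 = 0.71017; r = 45.249°.
D_min = 2·71.714° − 6·45.249° + 360° = 231.934°.
Rainbow angle = D_min − 180° = 51.934°.

51.9°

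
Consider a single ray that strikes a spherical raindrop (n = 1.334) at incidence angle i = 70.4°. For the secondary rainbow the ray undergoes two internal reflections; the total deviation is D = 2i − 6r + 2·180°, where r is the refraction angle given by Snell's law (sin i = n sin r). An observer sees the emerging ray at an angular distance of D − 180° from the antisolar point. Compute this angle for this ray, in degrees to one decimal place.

sin r = sin 70.4° / 1.334 = 0.9421/1.334 = 0.7062; r = 44.93°.
D = 2·70.4° − 6·44.93° + 2·180° = 140.80° − 269.55° + 360° = 231.25°.
Angle from antisolar point = D − 180° = 51.25°.

51.2°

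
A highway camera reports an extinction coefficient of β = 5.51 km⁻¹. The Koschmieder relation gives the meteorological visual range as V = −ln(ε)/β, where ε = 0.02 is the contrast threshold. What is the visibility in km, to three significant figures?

0.710 km

V = −ln(0.02) / 5.51 = 3.912 / 5.51 = 0.7100 km.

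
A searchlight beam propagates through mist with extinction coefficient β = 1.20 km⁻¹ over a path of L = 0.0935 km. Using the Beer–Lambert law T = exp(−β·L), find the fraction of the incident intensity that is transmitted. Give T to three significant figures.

0.894

τ = β·L = 1.20 × 0.0935 = 0.1122.
T = exp(−0.1122) = 0.8939.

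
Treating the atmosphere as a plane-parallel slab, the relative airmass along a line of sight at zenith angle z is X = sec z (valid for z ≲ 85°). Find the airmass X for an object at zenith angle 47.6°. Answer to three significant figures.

1.48

X = sec z = 1/cos 47.6° = 1/0.6743 = 1.4830.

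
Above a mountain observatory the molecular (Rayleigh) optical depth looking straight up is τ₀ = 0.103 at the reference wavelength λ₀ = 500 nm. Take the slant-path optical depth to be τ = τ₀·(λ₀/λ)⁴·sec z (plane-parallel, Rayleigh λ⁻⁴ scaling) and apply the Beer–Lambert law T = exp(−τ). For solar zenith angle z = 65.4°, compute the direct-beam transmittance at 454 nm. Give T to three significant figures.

sec 65.4° = 2.4022.
τ = 0.103 × (500/454)⁴ × 2.4022 = 0.103 × 1.4711 × 2.4022 = 0.3640.
T = exp(−0.3640) = 0.6949.

0.695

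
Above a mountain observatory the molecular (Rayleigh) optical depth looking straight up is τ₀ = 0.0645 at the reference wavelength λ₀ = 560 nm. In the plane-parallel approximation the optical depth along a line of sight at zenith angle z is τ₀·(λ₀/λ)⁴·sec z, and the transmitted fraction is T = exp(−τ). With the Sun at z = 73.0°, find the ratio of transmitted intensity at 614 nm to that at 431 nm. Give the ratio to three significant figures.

Airmass: sec 73.0° = 3.4203.
τ(614 nm) = 0.0645 × (560/614)⁴ × 3.4203 = 0.0645 × 0.6920 × 3.4203 = 0.1527.
τ(431 nm) = 0.0645 × (560/431)⁴ × 3.4203 = 0.0645 × 2.8500 × 3.4203 = 0.6287.
T(614)/T(431) = exp(τ_B − τ_A) = exp(0.4761) = 1.6098.

1.61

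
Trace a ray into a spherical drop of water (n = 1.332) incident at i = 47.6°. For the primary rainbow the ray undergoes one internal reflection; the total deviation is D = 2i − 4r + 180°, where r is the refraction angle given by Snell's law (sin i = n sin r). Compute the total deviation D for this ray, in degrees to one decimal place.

140.5°

sin r = sin 47.6° / 1.332 = 0.7385/1.332 = 0.5544; r = 33.67°.
D = 2·47.6° − 4·33.67° + 180° = 95.20° − 134.68° + 180° = 140.52°.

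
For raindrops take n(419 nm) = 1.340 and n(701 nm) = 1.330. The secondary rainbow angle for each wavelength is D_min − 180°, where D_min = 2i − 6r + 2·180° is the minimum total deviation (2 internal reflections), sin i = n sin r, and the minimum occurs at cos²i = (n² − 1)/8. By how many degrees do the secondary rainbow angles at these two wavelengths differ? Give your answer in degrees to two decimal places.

2.61°

At 419 nm (n = 1.340): cos²i = 0.09945 → i = 71.618°, r = 45.088°, D_min = 232.709°, rainbow angle = 52.709°.
At 701 nm (n = 1.330): cos²i = 0.09611 → i = 71.940°, r = 45.630°, D_min = 230.101°, rainbow angle = 50.101°.
Angular width = |52.709° − 50.101°| = 2.608°.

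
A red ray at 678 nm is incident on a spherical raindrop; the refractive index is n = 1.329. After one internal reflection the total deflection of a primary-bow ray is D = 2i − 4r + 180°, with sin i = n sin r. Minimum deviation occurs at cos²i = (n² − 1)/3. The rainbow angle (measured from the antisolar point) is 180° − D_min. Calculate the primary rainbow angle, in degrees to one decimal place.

cos²i = (1.76624 − 1)/3 = 0.25541; i = arccos(0.50538) = 59.643°.
sin r = sin 59.643°/1.329 = 0.64928; r = 40.487°.
D_min = 2·59.643° − 4·40.487° + 180° = 137.337°.
Rainbow angle = 180° − D_min = 42.663°.

42.7°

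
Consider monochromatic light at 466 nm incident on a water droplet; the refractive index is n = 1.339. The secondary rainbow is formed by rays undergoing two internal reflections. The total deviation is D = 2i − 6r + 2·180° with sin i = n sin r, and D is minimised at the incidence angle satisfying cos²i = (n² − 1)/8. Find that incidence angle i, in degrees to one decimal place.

71.6°

cos²i = (1.339² − 1)/8 = (1.79292 − 1)/8 = 0.09912.
cos i = 0.31483, so i = 71.650°.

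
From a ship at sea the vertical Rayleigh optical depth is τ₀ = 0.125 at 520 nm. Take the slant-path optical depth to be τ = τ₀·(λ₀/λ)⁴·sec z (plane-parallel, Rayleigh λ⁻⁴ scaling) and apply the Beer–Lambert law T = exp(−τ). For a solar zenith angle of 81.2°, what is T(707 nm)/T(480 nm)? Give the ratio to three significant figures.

2.43

Airmass: sec 81.2° = 6.5366.
τ(707 nm) = 0.125 × (520/707)⁴ × 6.5366 = 0.125 × 0.2926 × 6.5366 = 0.2391.
τ(480 nm) = 0.125 × (520/480)⁴ × 6.5366 = 0.125 × 1.3774 × 6.5366 = 1.1254.
T(707)/T(480) = exp(τ_B − τ_A) = exp(0.8863) = 2.4261.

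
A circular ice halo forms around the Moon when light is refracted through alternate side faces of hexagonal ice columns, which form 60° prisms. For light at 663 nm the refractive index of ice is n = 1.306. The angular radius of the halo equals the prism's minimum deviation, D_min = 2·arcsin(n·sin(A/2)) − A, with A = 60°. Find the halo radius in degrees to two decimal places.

n·sin(A/2) = 1.306 × sin 30° = 1.306 × 0.5000 = 0.6530.
D_min = 2·arcsin(0.6530) − 60° = 2 × 40.768° − 60° = 21.536°.

21.54°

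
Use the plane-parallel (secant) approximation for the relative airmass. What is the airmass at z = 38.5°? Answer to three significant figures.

1.28

X = sec z = 1/cos 38.5° = 1/0.7826 = 1.2778.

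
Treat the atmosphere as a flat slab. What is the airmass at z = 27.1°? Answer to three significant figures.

1.12

X = sec z = 1/cos 27.1° = 1/0.8902 = 1.1233.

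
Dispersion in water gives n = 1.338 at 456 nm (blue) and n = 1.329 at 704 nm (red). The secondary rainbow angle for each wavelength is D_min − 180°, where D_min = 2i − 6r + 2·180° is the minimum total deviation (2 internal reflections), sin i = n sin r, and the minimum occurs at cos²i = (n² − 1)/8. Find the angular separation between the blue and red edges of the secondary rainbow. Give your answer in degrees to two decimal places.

At 456 nm (n = 1.338): cos²i = 0.09878 → i = 71.682°, r = 45.195°, D_min = 232.193°, rainbow angle = 52.193°.
At 704 nm (n = 1.329): cos²i = 0.09578 → i = 71.972°, r = 45.685°, D_min = 229.837°, rainbow angle = 49.837°.
Angular width = |52.193° − 49.837°| = 2.356°.

2.36°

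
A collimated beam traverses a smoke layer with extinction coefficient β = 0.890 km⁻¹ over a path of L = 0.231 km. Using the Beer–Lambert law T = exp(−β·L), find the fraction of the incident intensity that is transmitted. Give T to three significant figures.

0.814

τ = β·L = 0.890 × 0.231 = 0.2056.
T = exp(−0.2056) = 0.8142.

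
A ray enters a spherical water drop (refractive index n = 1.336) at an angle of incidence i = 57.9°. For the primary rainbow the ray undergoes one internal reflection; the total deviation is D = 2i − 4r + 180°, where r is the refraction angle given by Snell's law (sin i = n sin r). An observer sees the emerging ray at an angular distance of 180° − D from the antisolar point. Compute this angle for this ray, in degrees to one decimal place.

41.6°

sin r = sin 57.9° / 1.336 = 0.8471/1.336 = 0.6341; r = 39.35°.
D = 2·57.9° − 4·39.35° + 180° = 115.80° − 157.41° + 180° = 138.39°.
Angle from antisolar point = 180° − D = 41.61°.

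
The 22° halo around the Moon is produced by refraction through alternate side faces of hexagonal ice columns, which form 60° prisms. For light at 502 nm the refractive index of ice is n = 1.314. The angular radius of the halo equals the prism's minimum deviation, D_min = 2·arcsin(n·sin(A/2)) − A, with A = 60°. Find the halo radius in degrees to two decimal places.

n·sin(A/2) = 1.314 × sin 30° = 1.314 × 0.5000 = 0.6570.
D_min = 2·arcsin(0.6570) − 60° = 2 × 41.071° − 60° = 22.143°.

22.14°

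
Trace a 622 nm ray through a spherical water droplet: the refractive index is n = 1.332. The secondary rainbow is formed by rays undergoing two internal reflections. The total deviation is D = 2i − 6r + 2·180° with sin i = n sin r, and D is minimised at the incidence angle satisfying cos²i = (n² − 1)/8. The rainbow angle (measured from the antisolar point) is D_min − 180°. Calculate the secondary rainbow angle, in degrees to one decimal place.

cos²i = (1.77422 − 1)/8 = 0.09678; i = arccos(0.31109) = 71.875°.
sin r = sin 71.875°/1.332 = 0.71350; r = 45.520°.
D_min = 2·71.875° − 6·45.520° + 360° = 230.628°.
Rainbow angle = D_min − 180° = 50.628°.

50.6°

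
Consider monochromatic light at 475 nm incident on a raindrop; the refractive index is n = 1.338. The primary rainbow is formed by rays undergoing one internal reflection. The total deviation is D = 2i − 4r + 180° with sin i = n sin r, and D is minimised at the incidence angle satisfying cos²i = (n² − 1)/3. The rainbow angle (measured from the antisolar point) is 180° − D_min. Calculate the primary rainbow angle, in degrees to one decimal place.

41.4°

cos²i = (1.79024 − 1)/3 = 0.26341; i = arccos(0.51324) = 59.120°.
sin r = sin 59.120°/1.338 = 0.64144; r = 39.899°.
D_min = 2·59.120° − 4·39.899° + 180° = 138.643°.
Rainbow angle = 180° − D_min = 41.357°.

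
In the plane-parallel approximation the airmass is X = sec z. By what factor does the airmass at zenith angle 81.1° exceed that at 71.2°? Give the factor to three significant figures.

2.08

X(81.1°)/X(71.2°) = sec 81.1° / sec 71.2° = cos 71.2° / cos 81.1° = 0.3223/0.1547 = 2.0830.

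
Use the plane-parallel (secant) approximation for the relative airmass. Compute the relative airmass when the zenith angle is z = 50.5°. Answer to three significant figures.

1.57

X = sec z = 1/cos 50.5° = 1/0.6361 = 1.5721.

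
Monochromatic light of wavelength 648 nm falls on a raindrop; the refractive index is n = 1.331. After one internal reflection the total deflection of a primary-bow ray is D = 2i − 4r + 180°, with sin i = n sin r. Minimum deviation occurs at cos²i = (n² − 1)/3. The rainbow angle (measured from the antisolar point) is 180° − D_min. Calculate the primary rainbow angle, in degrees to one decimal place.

cos²i = (1.77156 − 1)/3 = 0.25719; i = arccos(0.50714) = 59.527°.
sin r = sin 59.527°/1.331 = 0.64753; r = 40.356°.
D_min = 2·59.527° − 4·40.356° + 180° = 137.630°.
Rainbow angle = 180° − D_min = 42.370°.

42.4°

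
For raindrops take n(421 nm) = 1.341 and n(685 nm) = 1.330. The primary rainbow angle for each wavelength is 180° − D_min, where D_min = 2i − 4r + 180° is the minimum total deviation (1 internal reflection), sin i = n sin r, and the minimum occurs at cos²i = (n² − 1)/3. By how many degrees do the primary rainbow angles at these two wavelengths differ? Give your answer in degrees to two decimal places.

1.59°

At 421 nm (n = 1.341): cos²i = 0.26609 → i = 58.946°, r = 39.705°, D_min = 139.071°, rainbow angle = 40.929°.
At 685 nm (n = 1.330): cos²i = 0.25630 → i = 59.585°, r = 40.422°, D_min = 137.484°, rainbow angle = 42.516°.
Angular width = |40.929° − 42.516°| = 1.588°.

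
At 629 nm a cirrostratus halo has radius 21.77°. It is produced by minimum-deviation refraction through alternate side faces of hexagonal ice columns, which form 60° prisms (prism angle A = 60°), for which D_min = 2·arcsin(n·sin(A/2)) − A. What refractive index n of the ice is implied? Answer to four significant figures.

Rearranging: n = sin((D_min + A)/2) / sin(A/2).
(D_min + A)/2 = (21.77° + 60°)/2 = 40.885°.
n = sin 40.885° / sin 30° = 0.6545 / 0.5000 = 1.3091.

1.309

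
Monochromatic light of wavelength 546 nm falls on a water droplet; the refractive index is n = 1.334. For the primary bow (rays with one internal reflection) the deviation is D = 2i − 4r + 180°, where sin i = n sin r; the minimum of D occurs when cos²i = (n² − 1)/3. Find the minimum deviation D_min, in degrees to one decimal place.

cos²i = (1.77956 − 1)/3 = 0.25985; i = arccos(0.50976) = 59.352°.
sin r = sin 59.352°/1.334 = 0.64492; r = 40.159°.
D_min = 2·59.352° − 4·40.159° + 180° = 138.067°.

138.1°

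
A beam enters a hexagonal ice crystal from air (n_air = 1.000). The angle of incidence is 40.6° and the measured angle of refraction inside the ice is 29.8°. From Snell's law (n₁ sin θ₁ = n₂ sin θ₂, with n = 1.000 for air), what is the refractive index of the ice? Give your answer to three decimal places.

1.309

n = sin θ_i / sin θ_r = sin 40.6° / sin 29.8° = 0.6508 / 0.4970 = 1.3095.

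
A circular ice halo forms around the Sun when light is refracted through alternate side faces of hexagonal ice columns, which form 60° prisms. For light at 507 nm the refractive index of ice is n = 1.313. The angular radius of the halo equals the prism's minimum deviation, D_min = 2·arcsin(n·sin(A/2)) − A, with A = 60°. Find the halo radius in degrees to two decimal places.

22.07°

n·sin(A/2) = 1.313 × sin 30° = 1.313 × 0.5000 = 0.6565.
D_min = 2·arcsin(0.6565) − 60° = 2 × 41.033° − 60° = 22.067°.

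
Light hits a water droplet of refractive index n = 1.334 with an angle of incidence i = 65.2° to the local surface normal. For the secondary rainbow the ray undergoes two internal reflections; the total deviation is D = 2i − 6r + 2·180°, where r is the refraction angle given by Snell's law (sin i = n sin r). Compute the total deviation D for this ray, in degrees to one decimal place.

233.1°

sin r = sin 65.2° / 1.334 = 0.9078/1.334 = 0.6805; r = 42.88°.
D = 2·65.2° − 6·42.88° + 2·180° = 130.40° − 257.29° + 360° = 233.11°.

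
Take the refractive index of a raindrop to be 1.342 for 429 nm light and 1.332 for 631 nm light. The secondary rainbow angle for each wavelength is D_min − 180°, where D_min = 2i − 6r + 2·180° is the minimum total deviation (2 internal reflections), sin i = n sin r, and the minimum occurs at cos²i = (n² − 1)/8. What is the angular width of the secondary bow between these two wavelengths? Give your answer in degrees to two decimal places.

2.59°

At 429 nm (n = 1.342): cos²i = 0.10012 → i = 71.554°, r = 44.981°, D_min = 233.222°, rainbow angle = 53.222°.
At 631 nm (n = 1.332): cos²i = 0.09678 → i = 71.875°, r = 45.520°, D_min = 230.628°, rainbow angle = 50.628°.
Angular width = |53.222° − 50.628°| = 2.594°.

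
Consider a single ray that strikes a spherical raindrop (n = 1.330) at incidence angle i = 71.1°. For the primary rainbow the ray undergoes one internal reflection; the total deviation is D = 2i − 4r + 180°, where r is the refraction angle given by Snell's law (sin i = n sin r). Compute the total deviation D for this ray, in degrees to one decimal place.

sin r = sin 71.1° / 1.330 = 0.9461/1.330 = 0.7113; r = 45.34°.
D = 2·71.1° − 4·45.34° + 180° = 142.20° − 181.38° + 180° = 140.82°.

140.8°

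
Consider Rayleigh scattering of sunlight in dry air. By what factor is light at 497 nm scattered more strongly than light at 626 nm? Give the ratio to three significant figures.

Rayleigh scattering ∝ λ⁻⁴, so the ratio of coefficients is the inverse fourth power of the wavelength ratio.
σ(497)/σ(626) = (626/497)⁴ = (1.2596)⁴ = 2.517.

2.52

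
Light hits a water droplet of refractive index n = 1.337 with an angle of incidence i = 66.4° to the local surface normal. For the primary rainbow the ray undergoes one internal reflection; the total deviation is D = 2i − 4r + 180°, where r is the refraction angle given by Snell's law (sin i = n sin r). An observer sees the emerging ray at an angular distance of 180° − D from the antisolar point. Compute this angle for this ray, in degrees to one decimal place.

sin r = sin 66.4° / 1.337 = 0.9164/1.337 = 0.6854; r = 43.27°.
D = 2·66.4° − 4·43.27° + 180° = 132.80° − 173.06° + 180° = 139.74°.
Angle from antisolar point = 180° − D = 40.26°.

40.3°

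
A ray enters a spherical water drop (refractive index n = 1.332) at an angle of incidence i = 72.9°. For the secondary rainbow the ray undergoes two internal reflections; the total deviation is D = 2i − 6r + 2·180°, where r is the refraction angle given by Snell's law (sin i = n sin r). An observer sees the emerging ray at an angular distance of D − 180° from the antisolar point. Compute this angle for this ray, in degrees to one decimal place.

50.7°

sin r = sin 72.9° / 1.332 = 0.9558/1.332 = 0.7176; r = 45.85°.
D = 2·72.9° − 6·45.85° + 2·180° = 145.80° − 275.12° + 360° = 230.68°.
Angle from antisolar point = D − 180° = 50.68°.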